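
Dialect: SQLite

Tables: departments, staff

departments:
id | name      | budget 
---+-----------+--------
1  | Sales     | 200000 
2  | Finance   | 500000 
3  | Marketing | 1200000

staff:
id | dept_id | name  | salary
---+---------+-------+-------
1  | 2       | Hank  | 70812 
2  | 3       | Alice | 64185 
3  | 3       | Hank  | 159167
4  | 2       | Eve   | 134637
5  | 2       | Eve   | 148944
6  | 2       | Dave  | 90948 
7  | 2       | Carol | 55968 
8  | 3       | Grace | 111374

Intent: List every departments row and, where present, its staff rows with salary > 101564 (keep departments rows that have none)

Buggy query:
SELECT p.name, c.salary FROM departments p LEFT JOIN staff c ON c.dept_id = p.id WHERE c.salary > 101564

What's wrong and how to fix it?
Bug: A WHERE condition on the right-hand table after LEFT JOIN drops unmatched parents

Fix: Move the right-table condition into the ON clause so unmatched parents are kept

Corrected query:
SELECT p.name, c.salary FROM departments p LEFT JOIN staff c ON c.dept_id = p.id AND c.salary > 101564

Result:
name      | salary
----------+-------
Sales     | NULL  
Finance   | 134637
Finance   | 148944
Marketing | 111374
Marketing | 159167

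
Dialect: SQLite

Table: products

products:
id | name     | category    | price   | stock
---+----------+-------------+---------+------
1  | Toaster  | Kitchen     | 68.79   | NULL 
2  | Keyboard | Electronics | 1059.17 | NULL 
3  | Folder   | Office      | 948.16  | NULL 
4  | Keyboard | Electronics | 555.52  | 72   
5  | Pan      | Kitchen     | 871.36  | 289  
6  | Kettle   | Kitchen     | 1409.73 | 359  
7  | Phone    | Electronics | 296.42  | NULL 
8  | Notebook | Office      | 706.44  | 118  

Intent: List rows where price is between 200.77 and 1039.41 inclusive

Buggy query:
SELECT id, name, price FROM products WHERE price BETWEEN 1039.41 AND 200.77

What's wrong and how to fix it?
Bug: BETWEEN expects the lower bound first; with 1039.41 AND 200.77 the range is empty

Fix: Swap the bounds so the smaller value comes first

Corrected query:
SELECT id, name, price FROM products WHERE price BETWEEN 200.77 AND 1039.41

Result:
id | name     | price 
---+----------+-------
3  | Folder   | 948.16
4  | Keyboard | 555.52
5  | Pan      | 871.36
7  | Phone    | 296.42
8  | Notebook | 706.44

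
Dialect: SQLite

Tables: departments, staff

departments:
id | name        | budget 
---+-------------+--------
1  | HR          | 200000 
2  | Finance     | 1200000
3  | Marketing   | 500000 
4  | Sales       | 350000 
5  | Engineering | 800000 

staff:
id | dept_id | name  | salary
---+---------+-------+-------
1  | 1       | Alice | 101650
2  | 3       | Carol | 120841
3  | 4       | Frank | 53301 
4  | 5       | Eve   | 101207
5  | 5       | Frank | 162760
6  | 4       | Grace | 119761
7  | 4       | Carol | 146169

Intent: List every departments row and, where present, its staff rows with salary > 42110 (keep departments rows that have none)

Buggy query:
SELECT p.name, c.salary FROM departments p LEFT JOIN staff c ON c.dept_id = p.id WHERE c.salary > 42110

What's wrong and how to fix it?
Bug: A WHERE condition on the right-hand table after LEFT JOIN drops unmatched parents

Fix: Put 'c.salary > 42110' in the JOIN's ON clause instead of WHERE

Corrected query:
SELECT p.name, c.salary FROM departments p LEFT JOIN staff c ON c.dept_id = p.id AND c.salary > 42110

Result:
name        | salary
------------+-------
HR          | 101650
Finance     | NULL  
Marketing   | 120841
Sales       | 53301 
Sales       | 119761
Sales       | 146169
Engineering | 101207
Engineering | 162760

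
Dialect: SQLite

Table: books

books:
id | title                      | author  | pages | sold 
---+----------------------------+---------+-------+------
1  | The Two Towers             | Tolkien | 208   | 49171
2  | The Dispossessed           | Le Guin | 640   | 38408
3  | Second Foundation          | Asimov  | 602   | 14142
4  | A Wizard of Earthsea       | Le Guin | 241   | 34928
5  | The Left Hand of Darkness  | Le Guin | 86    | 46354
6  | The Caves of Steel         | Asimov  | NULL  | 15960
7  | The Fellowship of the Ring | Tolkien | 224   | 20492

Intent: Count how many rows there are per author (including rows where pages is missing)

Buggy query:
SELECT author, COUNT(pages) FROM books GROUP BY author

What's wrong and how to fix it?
Bug: COUNT(pages) skips NULLs, so groups with missing pages are undercounted

Fix: Use COUNT(*) to count all rows regardless of NULL

Corrected query:
SELECT author, COUNT(*) FROM books GROUP BY author

Result:
author  | COUNT(*)
--------+---------
Asimov  | 2       
Le Guin | 3       
Tolkien | 2       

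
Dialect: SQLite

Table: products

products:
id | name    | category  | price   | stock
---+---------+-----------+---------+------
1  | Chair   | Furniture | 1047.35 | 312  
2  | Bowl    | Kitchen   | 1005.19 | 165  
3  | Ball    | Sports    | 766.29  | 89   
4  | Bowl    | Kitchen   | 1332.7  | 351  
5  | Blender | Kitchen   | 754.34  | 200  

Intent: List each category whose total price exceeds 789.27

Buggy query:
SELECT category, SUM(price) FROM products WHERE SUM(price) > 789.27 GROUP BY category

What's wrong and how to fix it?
Bug: WHERE runs before GROUP BY, so aggregates aren't available there

Fix: Move the aggregate condition to a HAVING clause

Corrected query:
SELECT category, SUM(price) FROM products GROUP BY category HAVING SUM(price) > 789.27

Result:
category  | SUM(price)
----------+-----------
Furniture | 1047.35   
Kitchen   | 3092.23   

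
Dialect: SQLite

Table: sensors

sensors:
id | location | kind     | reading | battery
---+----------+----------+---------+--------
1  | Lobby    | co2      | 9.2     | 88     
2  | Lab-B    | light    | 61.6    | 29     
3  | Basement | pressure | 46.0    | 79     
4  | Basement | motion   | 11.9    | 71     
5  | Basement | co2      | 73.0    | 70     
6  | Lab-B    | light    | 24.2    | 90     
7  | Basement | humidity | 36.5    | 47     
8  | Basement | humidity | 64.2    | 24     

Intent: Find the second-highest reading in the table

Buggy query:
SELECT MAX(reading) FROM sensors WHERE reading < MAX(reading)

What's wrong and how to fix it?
Bug: The inner MAX is an aggregate inside WHERE, which is not allowed

Fix: Put the inner MAX in a scalar subquery

Corrected query:
SELECT MAX(reading) FROM sensors WHERE reading < (SELECT MAX(reading) FROM sensors)

Result:
MAX(reading)
------------
64.2        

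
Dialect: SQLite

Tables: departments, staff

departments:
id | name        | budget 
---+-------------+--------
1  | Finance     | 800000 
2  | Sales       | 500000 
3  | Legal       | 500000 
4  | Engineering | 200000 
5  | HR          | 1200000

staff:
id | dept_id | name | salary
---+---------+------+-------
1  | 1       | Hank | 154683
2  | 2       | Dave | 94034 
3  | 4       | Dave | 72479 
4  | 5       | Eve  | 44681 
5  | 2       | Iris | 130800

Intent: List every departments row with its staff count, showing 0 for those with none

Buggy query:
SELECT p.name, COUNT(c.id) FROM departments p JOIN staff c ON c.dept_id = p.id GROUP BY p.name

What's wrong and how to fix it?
Bug: INNER JOIN drops departments rows that have no matching staff rows

Fix: Switch to LEFT JOIN to retain unmatched parent rows

Corrected query:
SELECT p.name, COUNT(c.id) FROM departments p LEFT JOIN staff c ON c.dept_id = p.id GROUP BY p.name

Result:
name        | COUNT(c.id)
------------+------------
Engineering | 1          
Finance     | 1          
HR          | 1          
Legal       | 0          
Sales       | 2          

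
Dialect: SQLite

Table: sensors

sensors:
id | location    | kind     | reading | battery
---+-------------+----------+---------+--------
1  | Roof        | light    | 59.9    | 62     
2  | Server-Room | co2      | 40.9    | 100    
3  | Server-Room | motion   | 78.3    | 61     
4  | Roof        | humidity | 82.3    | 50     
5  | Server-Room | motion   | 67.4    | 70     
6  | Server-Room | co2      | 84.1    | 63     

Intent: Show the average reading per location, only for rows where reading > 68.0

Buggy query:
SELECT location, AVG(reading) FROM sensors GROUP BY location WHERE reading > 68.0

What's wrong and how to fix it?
Bug: WHERE cannot follow GROUP BY

Fix: Move the WHERE clause before GROUP BY

Corrected query:
SELECT location, AVG(reading) FROM sensors WHERE reading > 68.0 GROUP BY location

Result:
location    | AVG(reading)
------------+-------------
Roof        | 82.3        
Server-Room | 81.2        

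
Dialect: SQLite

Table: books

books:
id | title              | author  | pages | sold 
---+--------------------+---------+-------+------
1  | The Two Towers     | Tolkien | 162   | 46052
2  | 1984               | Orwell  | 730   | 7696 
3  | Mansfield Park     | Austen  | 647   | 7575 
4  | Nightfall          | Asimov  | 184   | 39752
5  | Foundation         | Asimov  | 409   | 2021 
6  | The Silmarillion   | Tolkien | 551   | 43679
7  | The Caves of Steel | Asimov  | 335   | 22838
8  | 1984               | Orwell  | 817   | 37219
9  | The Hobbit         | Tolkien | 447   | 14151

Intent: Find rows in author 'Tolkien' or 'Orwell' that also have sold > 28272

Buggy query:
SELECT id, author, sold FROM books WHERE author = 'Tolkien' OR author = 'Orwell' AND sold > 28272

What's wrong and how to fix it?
Bug: Without parentheses, AND is evaluated before OR, so the sold filter only applies to the 'Orwell' branch

Fix: Group the OR with parentheses (or use IN), then AND the threshold

Corrected query:
SELECT id, author, sold FROM books WHERE (author = 'Tolkien' OR author = 'Orwell') AND sold > 28272

Result:
id | author  | sold 
---+---------+------
1  | Tolkien | 46052
6  | Tolkien | 43679
8  | Orwell  | 37219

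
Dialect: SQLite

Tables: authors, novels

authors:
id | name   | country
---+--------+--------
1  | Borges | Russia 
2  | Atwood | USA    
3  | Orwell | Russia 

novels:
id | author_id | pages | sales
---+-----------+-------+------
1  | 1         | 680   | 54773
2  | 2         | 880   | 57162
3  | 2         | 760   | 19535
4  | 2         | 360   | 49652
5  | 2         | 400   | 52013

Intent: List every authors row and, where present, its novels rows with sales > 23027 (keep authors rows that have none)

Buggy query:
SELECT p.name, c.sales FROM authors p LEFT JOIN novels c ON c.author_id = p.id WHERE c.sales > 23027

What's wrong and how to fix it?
Bug: A WHERE condition on the right-hand table after LEFT JOIN drops unmatched parents

Fix: Move the right-table condition into the ON clause so unmatched parents are kept

Corrected query:
SELECT p.name, c.sales FROM authors p LEFT JOIN novels c ON c.author_id = p.id AND c.sales > 23027

Result:
name   | sales
-------+------
Borges | 54773
Atwood | 49652
Atwood | 52013
Atwood | 57162
Orwell | NULL 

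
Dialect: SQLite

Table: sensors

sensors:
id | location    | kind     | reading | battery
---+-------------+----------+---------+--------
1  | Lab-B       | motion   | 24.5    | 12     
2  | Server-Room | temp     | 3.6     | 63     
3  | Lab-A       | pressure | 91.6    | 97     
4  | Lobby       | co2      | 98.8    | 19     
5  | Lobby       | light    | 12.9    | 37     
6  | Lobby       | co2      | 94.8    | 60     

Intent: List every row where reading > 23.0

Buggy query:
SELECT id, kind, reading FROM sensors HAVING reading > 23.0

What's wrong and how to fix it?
Bug: This is a non-aggregate query (no GROUP BY, no aggregates), so in SQLite the HAVING clause is invalid here; a row-level condition belongs in WHERE

Fix: Replace HAVING with WHERE since the condition applies to individual rows

Corrected query:
SELECT id, kind, reading FROM sensors WHERE reading > 23.0

Result:
id | kind     | reading
---+----------+--------
1  | motion   | 24.5   
3  | pressure | 91.6   
4  | co2      | 98.8   
6  | co2      | 94.8   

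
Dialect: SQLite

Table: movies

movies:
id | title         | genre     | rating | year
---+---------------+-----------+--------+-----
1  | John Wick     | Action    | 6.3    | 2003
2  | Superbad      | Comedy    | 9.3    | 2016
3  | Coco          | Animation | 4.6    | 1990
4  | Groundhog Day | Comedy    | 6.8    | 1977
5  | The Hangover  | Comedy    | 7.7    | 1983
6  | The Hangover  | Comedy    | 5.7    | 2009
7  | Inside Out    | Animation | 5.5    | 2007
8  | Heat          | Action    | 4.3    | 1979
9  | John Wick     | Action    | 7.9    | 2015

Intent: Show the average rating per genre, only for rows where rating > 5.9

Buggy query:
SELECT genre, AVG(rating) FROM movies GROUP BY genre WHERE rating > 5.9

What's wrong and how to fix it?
Bug: WHERE cannot follow GROUP BY

Fix: Move the WHERE clause before GROUP BY

Corrected query:
SELECT genre, AVG(rating) FROM movies WHERE rating > 5.9 GROUP BY genre

Result:
genre  | AVG(rating)
-------+------------
Action | 7.1        
Comedy | 7.933333   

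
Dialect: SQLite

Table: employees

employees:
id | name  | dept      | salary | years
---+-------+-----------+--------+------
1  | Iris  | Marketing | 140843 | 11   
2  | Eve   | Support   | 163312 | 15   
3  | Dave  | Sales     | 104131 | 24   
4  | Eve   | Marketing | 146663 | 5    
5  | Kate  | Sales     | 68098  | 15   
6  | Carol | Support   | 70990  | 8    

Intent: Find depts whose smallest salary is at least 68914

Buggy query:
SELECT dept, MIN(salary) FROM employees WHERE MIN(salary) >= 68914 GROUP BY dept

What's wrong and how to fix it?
Bug: Aggregates like MIN are computed per group after WHERE runs

Fix: Replace WHERE with HAVING after the GROUP BY

Corrected query:
SELECT dept, MIN(salary) FROM employees GROUP BY dept HAVING MIN(salary) >= 68914

Result:
dept      | MIN(salary)
----------+------------
Marketing | 140843     
Support   | 70990      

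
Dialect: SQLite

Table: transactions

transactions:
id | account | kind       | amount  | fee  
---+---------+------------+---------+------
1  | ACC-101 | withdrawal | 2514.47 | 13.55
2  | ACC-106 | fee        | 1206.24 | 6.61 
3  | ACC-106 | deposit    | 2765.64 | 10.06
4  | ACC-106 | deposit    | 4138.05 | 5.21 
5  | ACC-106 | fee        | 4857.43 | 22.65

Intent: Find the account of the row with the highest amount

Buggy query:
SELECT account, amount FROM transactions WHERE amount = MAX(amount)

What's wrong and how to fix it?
Bug: MAX(amount) is an aggregate and cannot be used directly in WHERE

Fix: Wrap MAX in a scalar subquery so WHERE compares against a single value

Corrected query:
SELECT account, amount FROM transactions WHERE amount = (SELECT MAX(amount) FROM transactions)

Result:
account | amount 
--------+--------
ACC-106 | 4857.43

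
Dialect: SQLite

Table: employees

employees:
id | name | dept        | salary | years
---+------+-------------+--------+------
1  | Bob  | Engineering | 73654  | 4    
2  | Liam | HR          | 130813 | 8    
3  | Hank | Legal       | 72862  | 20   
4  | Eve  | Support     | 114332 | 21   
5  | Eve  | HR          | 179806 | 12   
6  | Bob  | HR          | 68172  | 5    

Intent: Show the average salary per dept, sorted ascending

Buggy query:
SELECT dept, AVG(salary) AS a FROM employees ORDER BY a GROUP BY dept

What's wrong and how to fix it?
Bug: GROUP BY must precede ORDER BY

Fix: Reorder: SELECT … FROM … GROUP BY … ORDER BY …

Corrected query:
SELECT dept, AVG(salary) AS a FROM employees GROUP BY dept ORDER BY a

Result:
dept        | a            
------------+--------------
Legal       | 72862        
Engineering | 73654        
Support     | 114332       
HR          | 126263.666667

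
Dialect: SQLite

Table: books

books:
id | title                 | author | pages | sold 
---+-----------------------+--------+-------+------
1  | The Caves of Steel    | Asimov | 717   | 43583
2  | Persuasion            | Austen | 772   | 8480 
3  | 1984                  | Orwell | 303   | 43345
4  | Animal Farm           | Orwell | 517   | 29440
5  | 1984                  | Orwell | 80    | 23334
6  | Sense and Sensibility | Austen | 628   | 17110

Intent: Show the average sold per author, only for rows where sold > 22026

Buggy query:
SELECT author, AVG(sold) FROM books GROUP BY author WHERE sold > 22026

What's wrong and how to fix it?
Bug: Row-level WHERE must come before GROUP BY in the clause order

Fix: Place WHERE between FROM and GROUP BY

Corrected query:
SELECT author, AVG(sold) FROM books WHERE sold > 22026 GROUP BY author

Result:
author | AVG(sold)   
-------+-------------
Asimov | 43583       
Orwell | 32039.666667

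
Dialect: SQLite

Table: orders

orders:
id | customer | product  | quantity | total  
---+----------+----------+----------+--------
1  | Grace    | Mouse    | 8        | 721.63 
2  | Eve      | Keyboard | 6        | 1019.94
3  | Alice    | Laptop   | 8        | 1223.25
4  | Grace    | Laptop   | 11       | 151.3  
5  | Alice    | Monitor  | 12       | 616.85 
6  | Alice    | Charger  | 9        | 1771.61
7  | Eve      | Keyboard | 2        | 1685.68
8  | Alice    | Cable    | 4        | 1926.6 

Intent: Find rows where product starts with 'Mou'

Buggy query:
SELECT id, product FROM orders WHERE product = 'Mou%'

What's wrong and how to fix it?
Bug: Wildcards only work with LIKE; '=' treats '%' as a literal character

Fix: Use LIKE for wildcard pattern matching

Corrected query:
SELECT id, product FROM orders WHERE product LIKE 'Mou%'

Result:
id | product
---+--------
1  | Mouse  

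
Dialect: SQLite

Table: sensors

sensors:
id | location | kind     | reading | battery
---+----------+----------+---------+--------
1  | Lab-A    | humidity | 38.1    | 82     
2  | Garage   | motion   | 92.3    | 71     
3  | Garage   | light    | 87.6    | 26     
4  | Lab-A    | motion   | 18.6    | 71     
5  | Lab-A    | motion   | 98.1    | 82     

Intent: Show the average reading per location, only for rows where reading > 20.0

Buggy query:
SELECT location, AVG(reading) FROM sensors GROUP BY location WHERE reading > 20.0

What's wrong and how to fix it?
Bug: WHERE cannot follow GROUP BY

Fix: Place WHERE between FROM and GROUP BY

Corrected query:
SELECT location, AVG(reading) FROM sensors WHERE reading > 20.0 GROUP BY location

Result:
location | AVG(reading)
---------+-------------
Garage   | 89.95       
Lab-A    | 68.1        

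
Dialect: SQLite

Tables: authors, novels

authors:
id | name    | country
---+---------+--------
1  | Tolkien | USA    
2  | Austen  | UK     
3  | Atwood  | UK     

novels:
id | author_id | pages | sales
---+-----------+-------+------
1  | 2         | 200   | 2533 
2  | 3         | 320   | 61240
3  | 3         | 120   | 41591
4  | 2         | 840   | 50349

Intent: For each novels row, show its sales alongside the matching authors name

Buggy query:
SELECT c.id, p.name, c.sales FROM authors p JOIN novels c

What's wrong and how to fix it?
Bug: JOIN with no ON clause produces a cartesian product; every novels row pairs with every authors row

Fix: Add ON c.author_id = p.id to the JOIN

Corrected query:
SELECT c.id, p.name, c.sales FROM authors p JOIN novels c ON c.author_id = p.id

Result:
id | name   | sales
---+--------+------
1  | Austen | 2533 
2  | Atwood | 61240
3  | Atwood | 41591
4  | Austen | 50349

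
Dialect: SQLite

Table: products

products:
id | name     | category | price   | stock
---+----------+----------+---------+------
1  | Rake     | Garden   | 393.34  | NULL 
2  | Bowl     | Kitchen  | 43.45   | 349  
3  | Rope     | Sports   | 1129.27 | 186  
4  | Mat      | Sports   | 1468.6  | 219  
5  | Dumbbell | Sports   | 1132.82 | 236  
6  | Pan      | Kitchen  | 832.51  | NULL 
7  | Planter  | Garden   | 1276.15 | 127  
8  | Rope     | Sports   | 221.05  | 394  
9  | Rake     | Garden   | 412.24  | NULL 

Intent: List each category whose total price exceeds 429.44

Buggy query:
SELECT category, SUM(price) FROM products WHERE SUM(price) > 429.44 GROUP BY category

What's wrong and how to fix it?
Bug: WHERE runs before GROUP BY, so aggregates aren't available there

Fix: Move the aggregate condition to a HAVING clause

Corrected query:
SELECT category, SUM(price) FROM products GROUP BY category HAVING SUM(price) > 429.44

Result:
category | SUM(price)
---------+-----------
Garden   | 2081.73   
Kitchen  | 875.96    
Sports   | 3951.74   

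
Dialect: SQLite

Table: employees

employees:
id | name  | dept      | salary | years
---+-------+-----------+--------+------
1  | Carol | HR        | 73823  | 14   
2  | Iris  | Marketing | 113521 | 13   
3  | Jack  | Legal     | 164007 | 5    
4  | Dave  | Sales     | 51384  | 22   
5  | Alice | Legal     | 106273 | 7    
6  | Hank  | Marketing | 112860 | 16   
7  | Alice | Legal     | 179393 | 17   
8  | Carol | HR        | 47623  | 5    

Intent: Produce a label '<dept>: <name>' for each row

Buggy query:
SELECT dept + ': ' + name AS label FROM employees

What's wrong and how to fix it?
Bug: SQLite uses || for string concatenation; + coerces text to numbers (yielding 0)

Fix: Use the || operator for string concatenation

Corrected query:
SELECT dept || ': ' || name AS label FROM employees

Result:
label          
---------------
HR: Carol      
Marketing: Iris
Legal: Jack    
Sales: Dave    
Legal: Alice   
Marketing: Hank
Legal: Alice   
HR: Carol      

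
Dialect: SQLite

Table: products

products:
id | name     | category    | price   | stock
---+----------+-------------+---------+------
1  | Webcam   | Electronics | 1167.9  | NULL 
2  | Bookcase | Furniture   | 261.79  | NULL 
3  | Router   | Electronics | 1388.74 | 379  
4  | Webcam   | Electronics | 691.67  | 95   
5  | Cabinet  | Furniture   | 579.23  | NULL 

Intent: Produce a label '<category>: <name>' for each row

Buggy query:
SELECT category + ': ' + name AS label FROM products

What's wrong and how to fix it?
Bug: SQLite uses || for string concatenation; + coerces text to numbers (yielding 0)

Fix: Use the || operator for string concatenation

Corrected query:
SELECT category || ': ' || name AS label FROM products

Result:
label              
-------------------
Electronics: Webcam
Furniture: Bookcase
Electronics: Router
Electronics: Webcam
Furniture: Cabinet 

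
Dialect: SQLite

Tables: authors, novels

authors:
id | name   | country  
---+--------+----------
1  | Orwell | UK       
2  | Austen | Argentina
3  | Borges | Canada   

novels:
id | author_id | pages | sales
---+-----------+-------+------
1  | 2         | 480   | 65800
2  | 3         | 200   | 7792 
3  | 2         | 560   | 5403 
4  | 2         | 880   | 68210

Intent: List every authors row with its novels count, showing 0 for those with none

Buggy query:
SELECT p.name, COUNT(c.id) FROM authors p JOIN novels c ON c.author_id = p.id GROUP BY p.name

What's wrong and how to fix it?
Bug: An inner join excludes parents with zero children

Fix: Use LEFT JOIN so parents without children still appear (COUNT(c.id) gives 0)

Corrected query:
SELECT p.name, COUNT(c.id) FROM authors p LEFT JOIN novels c ON c.author_id = p.id GROUP BY p.name

Result:
name   | COUNT(c.id)
-------+------------
Austen | 3          
Borges | 1          
Orwell | 0          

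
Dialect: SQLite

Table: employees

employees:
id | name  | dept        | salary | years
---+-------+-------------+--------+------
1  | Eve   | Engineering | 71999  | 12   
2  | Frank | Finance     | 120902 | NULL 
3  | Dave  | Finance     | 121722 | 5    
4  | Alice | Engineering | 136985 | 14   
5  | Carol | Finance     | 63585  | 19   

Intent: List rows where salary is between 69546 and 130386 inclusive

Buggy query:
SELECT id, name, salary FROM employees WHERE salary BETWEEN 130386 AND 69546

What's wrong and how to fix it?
Bug: The bounds are reversed; BETWEEN a AND b requires a <= b to match anything

Fix: Write BETWEEN 69546 AND 130386

Corrected query:
SELECT id, name, salary FROM employees WHERE salary BETWEEN 69546 AND 130386

Result:
id | name  | salary
---+-------+-------
1  | Eve   | 71999 
2  | Frank | 120902
3  | Dave  | 121722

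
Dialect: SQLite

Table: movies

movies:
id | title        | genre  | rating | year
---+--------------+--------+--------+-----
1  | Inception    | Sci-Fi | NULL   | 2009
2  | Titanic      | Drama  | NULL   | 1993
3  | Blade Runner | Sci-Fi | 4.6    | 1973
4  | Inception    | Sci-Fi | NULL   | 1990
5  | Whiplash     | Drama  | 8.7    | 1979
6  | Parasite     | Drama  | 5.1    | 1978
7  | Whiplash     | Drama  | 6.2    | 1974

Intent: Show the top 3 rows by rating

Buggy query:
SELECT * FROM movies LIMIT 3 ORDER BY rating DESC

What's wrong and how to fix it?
Bug: LIMIT must come after ORDER BY

Fix: Swap the clauses: ORDER BY first, then LIMIT

Corrected query:
SELECT * FROM movies ORDER BY rating DESC LIMIT 3

Result:
id | title    | genre | rating | year
---+----------+-------+--------+-----
5  | Whiplash | Drama | 8.7    | 1979
7  | Whiplash | Drama | 6.2    | 1974
6  | Parasite | Drama | 5.1    | 1978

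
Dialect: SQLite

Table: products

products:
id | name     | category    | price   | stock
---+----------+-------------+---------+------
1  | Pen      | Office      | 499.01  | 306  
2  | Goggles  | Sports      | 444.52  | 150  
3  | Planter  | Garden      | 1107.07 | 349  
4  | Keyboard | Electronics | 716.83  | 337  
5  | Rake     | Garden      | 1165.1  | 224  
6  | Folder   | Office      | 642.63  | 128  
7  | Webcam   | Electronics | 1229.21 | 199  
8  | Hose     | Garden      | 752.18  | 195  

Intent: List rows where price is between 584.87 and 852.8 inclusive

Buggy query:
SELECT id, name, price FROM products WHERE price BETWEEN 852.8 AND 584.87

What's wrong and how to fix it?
Bug: The bounds are reversed; BETWEEN a AND b requires a <= b to match anything

Fix: Swap the bounds so the smaller value comes first

Corrected query:
SELECT id, name, price FROM products WHERE price BETWEEN 584.87 AND 852.8

Result:
id | name     | price 
---+----------+-------
4  | Keyboard | 716.83
6  | Folder   | 642.63
8  | Hose     | 752.18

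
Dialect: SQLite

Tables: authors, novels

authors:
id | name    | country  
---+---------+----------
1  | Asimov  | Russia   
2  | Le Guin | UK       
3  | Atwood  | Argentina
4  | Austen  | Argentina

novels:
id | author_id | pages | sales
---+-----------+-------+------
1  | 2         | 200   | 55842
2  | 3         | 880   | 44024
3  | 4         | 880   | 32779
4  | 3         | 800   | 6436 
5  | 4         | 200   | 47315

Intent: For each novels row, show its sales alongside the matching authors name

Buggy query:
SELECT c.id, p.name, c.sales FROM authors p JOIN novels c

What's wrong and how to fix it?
Bug: Missing join condition: each novels row is matched to all authors rows instead of just its own

Fix: Add ON c.author_id = p.id to the JOIN

Corrected query:
SELECT c.id, p.name, c.sales FROM authors p JOIN novels c ON c.author_id = p.id

Result:
id | name    | sales
---+---------+------
1  | Le Guin | 55842
2  | Atwood  | 44024
3  | Austen  | 32779
4  | Atwood  | 6436 
5  | Austen  | 47315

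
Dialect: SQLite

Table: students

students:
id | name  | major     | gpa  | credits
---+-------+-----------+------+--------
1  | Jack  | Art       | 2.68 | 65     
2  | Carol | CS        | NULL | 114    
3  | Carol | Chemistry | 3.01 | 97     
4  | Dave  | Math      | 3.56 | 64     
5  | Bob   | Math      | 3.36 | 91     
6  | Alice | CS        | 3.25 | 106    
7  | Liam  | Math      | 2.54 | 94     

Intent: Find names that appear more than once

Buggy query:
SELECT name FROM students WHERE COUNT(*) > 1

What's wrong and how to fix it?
Bug: COUNT(*) is an aggregate and cannot be used in WHERE

Fix: GROUP BY name, then filter groups with HAVING COUNT(*) > 1

Corrected query:
SELECT name FROM students GROUP BY name HAVING COUNT(*) > 1

Result:
name 
-----
Carol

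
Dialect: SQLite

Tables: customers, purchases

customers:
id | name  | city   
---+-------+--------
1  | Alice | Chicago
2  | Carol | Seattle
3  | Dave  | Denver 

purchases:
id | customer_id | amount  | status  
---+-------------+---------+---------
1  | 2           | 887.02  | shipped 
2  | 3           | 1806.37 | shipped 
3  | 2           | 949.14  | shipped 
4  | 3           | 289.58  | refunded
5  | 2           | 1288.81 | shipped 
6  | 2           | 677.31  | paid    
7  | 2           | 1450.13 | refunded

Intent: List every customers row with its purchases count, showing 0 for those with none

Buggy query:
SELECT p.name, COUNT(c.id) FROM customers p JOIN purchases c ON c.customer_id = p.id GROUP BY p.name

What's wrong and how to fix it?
Bug: An inner join excludes parents with zero children

Fix: Use LEFT JOIN so parents without children still appear (COUNT(c.id) gives 0)

Corrected query:
SELECT p.name, COUNT(c.id) FROM customers p LEFT JOIN purchases c ON c.customer_id = p.id GROUP BY p.name

Result:
name  | COUNT(c.id)
------+------------
Alice | 0          
Carol | 5          
Dave  | 2          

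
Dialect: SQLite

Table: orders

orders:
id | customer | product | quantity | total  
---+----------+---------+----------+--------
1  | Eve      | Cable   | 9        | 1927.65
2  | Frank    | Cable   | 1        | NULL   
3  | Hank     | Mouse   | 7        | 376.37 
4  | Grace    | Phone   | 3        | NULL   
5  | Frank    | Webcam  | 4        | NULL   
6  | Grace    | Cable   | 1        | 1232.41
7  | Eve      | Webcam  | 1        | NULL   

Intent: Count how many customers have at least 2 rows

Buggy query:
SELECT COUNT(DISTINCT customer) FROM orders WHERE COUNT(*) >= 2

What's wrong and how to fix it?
Bug: COUNT(*) cannot appear in WHERE; the per-group count doesn't exist yet

Fix: Group first with HAVING COUNT(*) >= 2, then COUNT the resulting groups

Corrected query:
SELECT COUNT(*) FROM (SELECT customer FROM orders GROUP BY customer HAVING COUNT(*) >= 2)

Result:
COUNT(*)
--------
3       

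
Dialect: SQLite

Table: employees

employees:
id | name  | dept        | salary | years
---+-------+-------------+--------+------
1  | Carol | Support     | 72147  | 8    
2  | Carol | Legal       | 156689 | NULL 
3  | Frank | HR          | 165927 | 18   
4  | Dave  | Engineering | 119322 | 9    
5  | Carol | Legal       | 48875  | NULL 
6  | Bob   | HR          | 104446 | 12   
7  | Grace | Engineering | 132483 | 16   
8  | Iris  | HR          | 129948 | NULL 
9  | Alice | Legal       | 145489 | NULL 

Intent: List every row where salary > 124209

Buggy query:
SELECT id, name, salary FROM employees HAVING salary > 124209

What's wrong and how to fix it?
Bug: This is a non-aggregate query (no GROUP BY, no aggregates), so in SQLite the HAVING clause is invalid here; a row-level condition belongs in WHERE

Fix: Replace HAVING with WHERE since the condition applies to individual rows

Corrected query:
SELECT id, name, salary FROM employees WHERE salary > 124209

Result:
id | name  | salary
---+-------+-------
2  | Carol | 156689
3  | Frank | 165927
7  | Grace | 132483
8  | Iris  | 129948
9  | Alice | 145489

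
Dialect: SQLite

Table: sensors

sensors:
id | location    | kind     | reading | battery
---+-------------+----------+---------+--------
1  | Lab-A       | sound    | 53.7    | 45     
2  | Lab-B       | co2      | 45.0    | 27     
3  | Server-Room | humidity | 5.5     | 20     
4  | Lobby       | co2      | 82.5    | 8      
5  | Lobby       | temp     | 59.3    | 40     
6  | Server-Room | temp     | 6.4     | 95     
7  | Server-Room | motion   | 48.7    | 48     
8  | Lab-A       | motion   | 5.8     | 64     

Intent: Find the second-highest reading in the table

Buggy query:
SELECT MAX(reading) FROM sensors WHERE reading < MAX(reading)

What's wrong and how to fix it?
Bug: The inner MAX is an aggregate inside WHERE, which is not allowed

Fix: Compute the overall MAX in a subquery, then take MAX of rows below it

Corrected query:
SELECT MAX(reading) FROM sensors WHERE reading < (SELECT MAX(reading) FROM sensors)

Result:
MAX(reading)
------------
59.3        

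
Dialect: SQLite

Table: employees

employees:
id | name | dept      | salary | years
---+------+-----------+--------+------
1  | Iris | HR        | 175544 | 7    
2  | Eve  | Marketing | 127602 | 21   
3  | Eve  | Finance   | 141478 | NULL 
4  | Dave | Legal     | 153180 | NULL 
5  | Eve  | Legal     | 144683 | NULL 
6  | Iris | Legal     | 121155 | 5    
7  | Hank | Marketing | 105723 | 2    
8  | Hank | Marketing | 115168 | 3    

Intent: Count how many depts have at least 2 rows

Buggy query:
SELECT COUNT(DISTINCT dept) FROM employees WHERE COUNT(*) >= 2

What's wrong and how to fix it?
Bug: COUNT(*) cannot appear in WHERE; the per-group count doesn't exist yet

Fix: Group first with HAVING COUNT(*) >= 2, then COUNT the resulting groups

Corrected query:
SELECT COUNT(*) FROM (SELECT dept FROM employees GROUP BY dept HAVING COUNT(*) >= 2)

Result:
COUNT(*)
--------
2       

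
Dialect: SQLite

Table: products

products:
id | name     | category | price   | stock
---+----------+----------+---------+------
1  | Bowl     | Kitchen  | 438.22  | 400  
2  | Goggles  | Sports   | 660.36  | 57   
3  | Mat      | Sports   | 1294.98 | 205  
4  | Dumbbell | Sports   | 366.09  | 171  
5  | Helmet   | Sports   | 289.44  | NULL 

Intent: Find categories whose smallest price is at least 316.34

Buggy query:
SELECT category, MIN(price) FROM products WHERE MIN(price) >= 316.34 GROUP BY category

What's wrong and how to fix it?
Bug: Aggregates like MIN are computed per group after WHERE runs

Fix: Use HAVING for the per-group MIN condition

Corrected query:
SELECT category, MIN(price) FROM products GROUP BY category HAVING MIN(price) >= 316.34

Result:
category | MIN(price)
---------+-----------
Kitchen  | 438.22    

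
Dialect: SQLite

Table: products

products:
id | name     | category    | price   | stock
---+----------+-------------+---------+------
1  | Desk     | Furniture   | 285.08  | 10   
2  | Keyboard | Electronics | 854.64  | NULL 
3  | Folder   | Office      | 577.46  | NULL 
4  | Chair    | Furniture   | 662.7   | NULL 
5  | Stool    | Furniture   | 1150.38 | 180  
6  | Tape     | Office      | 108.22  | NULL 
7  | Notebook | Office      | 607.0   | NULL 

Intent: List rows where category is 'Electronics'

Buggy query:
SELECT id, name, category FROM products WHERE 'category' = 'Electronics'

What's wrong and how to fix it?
Bug: 'category' in single quotes is a string literal, not the column; the comparison is literal-vs-literal and never true

Fix: Reference the column as category without single quotes

Corrected query:
SELECT id, name, category FROM products WHERE category = 'Electronics'

Result:
id | name     | category   
---+----------+------------
2  | Keyboard | Electronics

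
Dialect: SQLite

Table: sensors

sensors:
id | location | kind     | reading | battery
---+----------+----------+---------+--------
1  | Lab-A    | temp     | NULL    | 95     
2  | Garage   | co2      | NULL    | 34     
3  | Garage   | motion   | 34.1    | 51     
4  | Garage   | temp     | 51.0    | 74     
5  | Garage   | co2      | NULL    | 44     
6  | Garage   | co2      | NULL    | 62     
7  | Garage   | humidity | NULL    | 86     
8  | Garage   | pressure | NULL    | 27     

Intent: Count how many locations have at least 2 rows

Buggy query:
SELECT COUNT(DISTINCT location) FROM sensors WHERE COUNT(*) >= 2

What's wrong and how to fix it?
Bug: COUNT(*) cannot appear in WHERE; the per-group count doesn't exist yet

Fix: Group first with HAVING COUNT(*) >= 2, then COUNT the resulting groups

Corrected query:
SELECT COUNT(*) FROM (SELECT location FROM sensors GROUP BY location HAVING COUNT(*) >= 2)

Result:
COUNT(*)
--------
1       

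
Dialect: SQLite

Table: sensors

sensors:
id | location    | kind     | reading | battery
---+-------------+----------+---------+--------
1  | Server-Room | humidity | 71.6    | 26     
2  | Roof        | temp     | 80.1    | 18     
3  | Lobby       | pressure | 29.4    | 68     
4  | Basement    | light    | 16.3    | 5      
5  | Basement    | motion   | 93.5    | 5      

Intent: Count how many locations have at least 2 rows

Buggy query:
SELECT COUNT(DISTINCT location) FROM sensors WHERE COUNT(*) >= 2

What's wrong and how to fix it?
Bug: COUNT(*) cannot appear in WHERE; the per-group count doesn't exist yet

Fix: Group first with HAVING COUNT(*) >= 2, then COUNT the resulting groups

Corrected query:
SELECT COUNT(*) FROM (SELECT location FROM sensors GROUP BY location HAVING COUNT(*) >= 2)

Result:
COUNT(*)
--------
1       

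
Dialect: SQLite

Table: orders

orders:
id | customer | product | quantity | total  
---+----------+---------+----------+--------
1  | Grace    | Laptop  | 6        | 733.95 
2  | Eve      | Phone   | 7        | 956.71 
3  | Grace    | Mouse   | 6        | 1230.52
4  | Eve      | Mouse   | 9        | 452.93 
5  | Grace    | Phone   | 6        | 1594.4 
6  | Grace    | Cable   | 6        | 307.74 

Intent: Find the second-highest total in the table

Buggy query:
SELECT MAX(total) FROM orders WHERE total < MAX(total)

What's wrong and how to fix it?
Bug: The inner MAX is an aggregate inside WHERE, which is not allowed

Fix: Compute the overall MAX in a subquery, then take MAX of rows below it

Corrected query:
SELECT MAX(total) FROM orders WHERE total < (SELECT MAX(total) FROM orders)

Result:
MAX(total)
----------
1230.52   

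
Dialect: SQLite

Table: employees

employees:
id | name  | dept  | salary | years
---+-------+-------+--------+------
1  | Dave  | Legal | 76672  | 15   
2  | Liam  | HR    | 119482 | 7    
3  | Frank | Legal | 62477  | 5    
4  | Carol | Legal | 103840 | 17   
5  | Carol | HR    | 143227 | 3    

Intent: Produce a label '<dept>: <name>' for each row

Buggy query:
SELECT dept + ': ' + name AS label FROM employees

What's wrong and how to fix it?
Bug: '+' is numeric addition; on text columns SQLite converts them to 0 instead of concatenating

Fix: Replace + with || to concatenate text

Corrected query:
SELECT dept || ': ' || name AS label FROM employees

Result:
label       
------------
Legal: Dave 
HR: Liam    
Legal: Frank
Legal: Carol
HR: Carol   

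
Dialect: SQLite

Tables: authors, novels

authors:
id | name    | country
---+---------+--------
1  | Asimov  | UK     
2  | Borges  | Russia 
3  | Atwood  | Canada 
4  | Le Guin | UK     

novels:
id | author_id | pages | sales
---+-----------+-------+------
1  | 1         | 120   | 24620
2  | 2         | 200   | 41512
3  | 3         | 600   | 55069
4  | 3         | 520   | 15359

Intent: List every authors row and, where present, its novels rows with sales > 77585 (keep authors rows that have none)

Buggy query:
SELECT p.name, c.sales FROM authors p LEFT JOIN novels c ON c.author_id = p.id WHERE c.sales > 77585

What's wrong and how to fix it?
Bug: A WHERE condition on the right-hand table after LEFT JOIN drops unmatched parents

Fix: Put 'c.sales > 77585' in the JOIN's ON clause instead of WHERE

Corrected query:
SELECT p.name, c.sales FROM authors p LEFT JOIN novels c ON c.author_id = p.id AND c.sales > 77585

Result:
name    | sales
--------+------
Asimov  | NULL 
Borges  | NULL 
Atwood  | NULL 
Le Guin | NULL 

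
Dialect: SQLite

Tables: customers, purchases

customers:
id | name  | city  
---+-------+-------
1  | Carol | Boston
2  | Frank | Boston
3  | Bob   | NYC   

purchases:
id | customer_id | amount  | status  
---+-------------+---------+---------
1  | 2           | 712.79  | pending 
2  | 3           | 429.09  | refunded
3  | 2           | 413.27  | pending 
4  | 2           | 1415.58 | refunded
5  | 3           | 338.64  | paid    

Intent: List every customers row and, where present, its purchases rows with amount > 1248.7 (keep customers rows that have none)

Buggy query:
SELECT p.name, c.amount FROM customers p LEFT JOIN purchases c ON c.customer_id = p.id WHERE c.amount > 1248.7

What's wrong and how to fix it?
Bug: Filtering c.amount in WHERE discards the NULL rows produced by LEFT JOIN, turning it into an inner join

Fix: Move the right-table condition into the ON clause so unmatched parents are kept

Corrected query:
SELECT p.name, c.amount FROM customers p LEFT JOIN purchases c ON c.customer_id = p.id AND c.amount > 1248.7

Result:
name  | amount 
------+--------
Carol | NULL   
Frank | 1415.58
Bob   | NULL   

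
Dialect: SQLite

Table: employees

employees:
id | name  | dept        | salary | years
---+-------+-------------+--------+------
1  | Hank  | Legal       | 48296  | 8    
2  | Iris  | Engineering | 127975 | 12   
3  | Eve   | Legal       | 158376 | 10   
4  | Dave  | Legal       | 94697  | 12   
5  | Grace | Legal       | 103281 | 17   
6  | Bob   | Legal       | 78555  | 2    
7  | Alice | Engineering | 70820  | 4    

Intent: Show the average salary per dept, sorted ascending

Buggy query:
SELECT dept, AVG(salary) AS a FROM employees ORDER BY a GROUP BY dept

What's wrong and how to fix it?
Bug: ORDER BY appears before GROUP BY; SQL clause order requires GROUP BY first

Fix: Reorder: SELECT … FROM … GROUP BY … ORDER BY …

Corrected query:
SELECT dept, AVG(salary) AS a FROM employees GROUP BY dept ORDER BY a

Result:
dept        | a      
------------+--------
Legal       | 96641  
Engineering | 99397.5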